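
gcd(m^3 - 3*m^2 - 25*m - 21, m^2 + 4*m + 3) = m^2 + 4*m + 3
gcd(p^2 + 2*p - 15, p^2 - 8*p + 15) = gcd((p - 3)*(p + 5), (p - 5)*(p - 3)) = p - 3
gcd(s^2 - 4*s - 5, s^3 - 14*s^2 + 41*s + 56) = s + 1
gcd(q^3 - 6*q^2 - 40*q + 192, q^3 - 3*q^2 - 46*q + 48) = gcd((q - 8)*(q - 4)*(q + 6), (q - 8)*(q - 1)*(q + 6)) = q^2 - 2*q - 48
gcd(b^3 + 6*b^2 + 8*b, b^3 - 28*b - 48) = b^2 + 6*b + 8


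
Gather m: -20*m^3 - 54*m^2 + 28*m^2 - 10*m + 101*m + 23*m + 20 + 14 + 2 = -20*m^3 - 26*m^2 + 114*m + 36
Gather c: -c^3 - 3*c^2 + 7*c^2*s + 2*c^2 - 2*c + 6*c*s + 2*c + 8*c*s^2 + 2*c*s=-c^3 + c^2*(7*s - 1) + c*(8*s^2 + 8*s)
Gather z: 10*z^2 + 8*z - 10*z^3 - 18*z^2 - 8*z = -10*z^3 - 8*z^2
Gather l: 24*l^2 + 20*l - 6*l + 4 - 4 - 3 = 24*l^2 + 14*l - 3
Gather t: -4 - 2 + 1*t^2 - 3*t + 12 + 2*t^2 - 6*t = 3*t^2 - 9*t + 6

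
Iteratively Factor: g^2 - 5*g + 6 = (g - 2)*(g - 3)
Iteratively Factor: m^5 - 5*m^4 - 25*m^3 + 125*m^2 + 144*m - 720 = (m + 4)*(m^4 - 9*m^3 + 11*m^2 + 81*m - 180) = (m - 5)*(m + 4)*(m^3 - 4*m^2 - 9*m + 36) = (m - 5)*(m - 4)*(m + 4)*(m^2 - 9) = (m - 5)*(m - 4)*(m + 3)*(m + 4)*(m - 3)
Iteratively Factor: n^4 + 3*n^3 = (n)*(n^3 + 3*n^2) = n^2*(n^2 + 3*n) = n^2*(n + 3)*(n)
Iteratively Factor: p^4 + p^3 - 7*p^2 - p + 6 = (p - 2)*(p^3 + 3*p^2 - p - 3) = (p - 2)*(p + 3)*(p^2 - 1) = (p - 2)*(p - 1)*(p + 3)*(p + 1)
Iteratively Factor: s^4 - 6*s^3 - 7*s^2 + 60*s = (s - 5)*(s^3 - s^2 - 12*s) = (s - 5)*(s + 3)*(s^2 - 4*s) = s*(s - 5)*(s + 3)*(s - 4)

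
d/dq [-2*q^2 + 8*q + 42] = 8 - 4*q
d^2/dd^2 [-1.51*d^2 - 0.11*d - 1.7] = -3.02000000000000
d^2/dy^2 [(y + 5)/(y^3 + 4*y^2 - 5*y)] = 2*(3*y^2 - 3*y + 1)/(y^3*(y^3 - 3*y^2 + 3*y - 1))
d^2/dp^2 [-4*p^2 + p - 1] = -8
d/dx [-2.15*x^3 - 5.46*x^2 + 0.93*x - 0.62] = -6.45*x^2 - 10.92*x + 0.93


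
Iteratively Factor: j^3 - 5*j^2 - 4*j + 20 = (j - 5)*(j^2 - 4) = (j - 5)*(j + 2)*(j - 2)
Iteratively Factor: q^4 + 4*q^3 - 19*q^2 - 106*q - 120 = (q + 4)*(q^3 - 19*q - 30) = (q + 2)*(q + 4)*(q^2 - 2*q - 15) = (q - 5)*(q + 2)*(q + 4)*(q + 3)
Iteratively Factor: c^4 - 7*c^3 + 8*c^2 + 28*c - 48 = (c - 3)*(c^3 - 4*c^2 - 4*c + 16) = (c - 3)*(c + 2)*(c^2 - 6*c + 8) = (c - 3)*(c - 2)*(c + 2)*(c - 4)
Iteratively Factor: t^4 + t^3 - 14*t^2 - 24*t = (t)*(t^3 + t^2 - 14*t - 24) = t*(t + 3)*(t^2 - 2*t - 8) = t*(t - 4)*(t + 3)*(t + 2)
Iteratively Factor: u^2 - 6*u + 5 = (u - 1)*(u - 5)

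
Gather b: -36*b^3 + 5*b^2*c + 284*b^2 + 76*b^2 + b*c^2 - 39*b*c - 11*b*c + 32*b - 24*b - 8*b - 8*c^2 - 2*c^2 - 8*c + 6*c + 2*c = -36*b^3 + b^2*(5*c + 360) + b*(c^2 - 50*c) - 10*c^2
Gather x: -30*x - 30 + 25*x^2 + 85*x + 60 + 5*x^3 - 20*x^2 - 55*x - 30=5*x^3 + 5*x^2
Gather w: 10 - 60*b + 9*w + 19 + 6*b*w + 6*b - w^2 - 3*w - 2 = -54*b - w^2 + w*(6*b + 6) + 27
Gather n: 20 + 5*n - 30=5*n - 10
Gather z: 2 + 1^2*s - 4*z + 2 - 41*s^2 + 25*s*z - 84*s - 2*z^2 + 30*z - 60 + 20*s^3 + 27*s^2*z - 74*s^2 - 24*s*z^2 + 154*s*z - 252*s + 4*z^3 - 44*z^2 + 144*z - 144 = 20*s^3 - 115*s^2 - 335*s + 4*z^3 + z^2*(-24*s - 46) + z*(27*s^2 + 179*s + 170) - 200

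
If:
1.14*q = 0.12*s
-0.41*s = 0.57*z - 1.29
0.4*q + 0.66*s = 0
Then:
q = 0.00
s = 0.00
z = 2.26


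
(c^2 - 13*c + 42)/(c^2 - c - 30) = (c - 7)/(c + 5)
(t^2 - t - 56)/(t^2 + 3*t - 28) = (t - 8)/(t - 4)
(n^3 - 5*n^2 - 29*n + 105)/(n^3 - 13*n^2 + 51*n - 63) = (n + 5)/(n - 3)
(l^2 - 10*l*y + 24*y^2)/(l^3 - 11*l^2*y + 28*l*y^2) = (-l + 6*y)/(l*(-l + 7*y))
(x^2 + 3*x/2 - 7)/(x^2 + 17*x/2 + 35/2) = (x - 2)/(x + 5)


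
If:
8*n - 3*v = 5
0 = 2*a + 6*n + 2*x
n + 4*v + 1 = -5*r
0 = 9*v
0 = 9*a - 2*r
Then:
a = -13/180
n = 5/8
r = -13/40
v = 0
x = -649/360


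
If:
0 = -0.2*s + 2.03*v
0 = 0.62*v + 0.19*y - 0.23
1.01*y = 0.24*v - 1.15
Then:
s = 6.81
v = 0.67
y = -0.98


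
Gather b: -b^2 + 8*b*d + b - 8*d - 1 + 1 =-b^2 + b*(8*d + 1) - 8*d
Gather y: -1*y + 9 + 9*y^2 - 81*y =9*y^2 - 82*y + 9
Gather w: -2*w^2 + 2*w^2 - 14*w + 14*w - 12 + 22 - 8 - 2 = 0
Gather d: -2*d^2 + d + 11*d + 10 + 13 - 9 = -2*d^2 + 12*d + 14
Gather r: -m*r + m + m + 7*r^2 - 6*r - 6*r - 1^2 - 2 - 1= 2*m + 7*r^2 + r*(-m - 12) - 4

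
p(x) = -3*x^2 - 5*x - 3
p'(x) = -6*x - 5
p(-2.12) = -5.88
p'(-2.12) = 7.72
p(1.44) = -16.42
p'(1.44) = -13.64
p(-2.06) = -5.43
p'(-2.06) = 7.36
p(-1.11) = -1.15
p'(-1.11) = 1.66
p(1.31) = -14.70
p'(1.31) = -12.86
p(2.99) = -44.77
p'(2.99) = -22.94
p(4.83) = -97.14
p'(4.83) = -33.98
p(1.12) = -12.36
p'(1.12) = -11.72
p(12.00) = -495.00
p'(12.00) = -77.00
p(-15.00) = -603.00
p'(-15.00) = 85.00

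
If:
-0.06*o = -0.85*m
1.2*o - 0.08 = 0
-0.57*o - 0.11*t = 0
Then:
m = 0.00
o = 0.07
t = -0.35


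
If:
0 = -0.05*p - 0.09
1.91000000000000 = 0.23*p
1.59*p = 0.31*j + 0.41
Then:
No Solution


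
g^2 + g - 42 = (g - 6)*(g + 7)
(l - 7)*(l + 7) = l^2 - 49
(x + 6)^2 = x^2 + 12*x + 36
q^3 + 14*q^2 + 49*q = q*(q + 7)^2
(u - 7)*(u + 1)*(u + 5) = u^3 - u^2 - 37*u - 35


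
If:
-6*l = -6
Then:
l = 1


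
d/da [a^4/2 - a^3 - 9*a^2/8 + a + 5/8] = 2*a^3 - 3*a^2 - 9*a/4 + 1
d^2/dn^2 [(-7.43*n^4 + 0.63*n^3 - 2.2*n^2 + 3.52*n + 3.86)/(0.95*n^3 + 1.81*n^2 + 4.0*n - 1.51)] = (1.4210854715202e-14*n^8 - 5.6843418860808e-14*n^7 + 1.64758399999982*n^6 - 382.01241*n^5 - 452.313942*n^4 + 831.82037*n^3 - 37.72608*n^2 + 267.24327*n + 177.108692)/(0.857375*n^9 + 4.900575*n^8 + 20.166885*n^7 + 43.109416*n^6 + 69.33453*n^5 + 37.611267*n^4 + 4.90388499999999*n^3 - 60.099057*n^2 + 27.3612*n - 3.442951)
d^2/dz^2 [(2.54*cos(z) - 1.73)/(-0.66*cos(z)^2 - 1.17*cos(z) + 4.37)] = (-0.0974397026555135*(1 - cos(z)^2)^2 + 0.0216670536585361*cos(z)^5 + 0.738955873154999*cos(z)^3 - 0.289241195859904*cos(z)^2 + 0.0728689077102428*cos(z) - 0.123021428591991)/(0.177897574123989*cos(z)^2 + 0.315363881401617*cos(z) - 1.17789757412399)^3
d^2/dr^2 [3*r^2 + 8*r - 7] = 6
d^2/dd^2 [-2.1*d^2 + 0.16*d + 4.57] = -4.20000000000000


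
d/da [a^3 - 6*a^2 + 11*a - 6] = 3*a^2 - 12*a + 11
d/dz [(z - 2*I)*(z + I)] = 2*z - I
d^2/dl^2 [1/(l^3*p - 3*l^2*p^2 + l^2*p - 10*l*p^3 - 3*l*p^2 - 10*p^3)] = 2*((-3*l + 3*p - 1)*(-l^3 + 3*l^2*p - l^2 + 10*l*p^2 + 3*l*p + 10*p^2) - (-3*l^2 + 6*l*p - 2*l + 10*p^2 + 3*p)^2)/(p*(-l^3 + 3*l^2*p - l^2 + 10*l*p^2 + 3*l*p + 10*p^2)^3)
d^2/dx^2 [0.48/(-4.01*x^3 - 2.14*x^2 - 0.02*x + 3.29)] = ((11.5488*x + 2.0544)*(4.01*x^3 + 2.14*x^2 + 0.02*x - 3.29) - 0.48*(12.03*x^2 + 4.28*x + 0.02)*(24.06*x^2 + 8.56*x + 0.04))/(4.01*x^3 + 2.14*x^2 + 0.02*x - 3.29)^3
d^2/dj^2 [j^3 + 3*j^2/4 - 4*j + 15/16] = 6*j + 3/2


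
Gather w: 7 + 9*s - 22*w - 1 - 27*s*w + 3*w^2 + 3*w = 9*s + 3*w^2 + w*(-27*s - 19) + 6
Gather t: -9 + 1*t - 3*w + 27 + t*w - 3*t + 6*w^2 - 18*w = t*(w - 2) + 6*w^2 - 21*w + 18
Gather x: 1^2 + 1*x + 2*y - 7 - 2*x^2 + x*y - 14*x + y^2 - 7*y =-2*x^2 + x*(y - 13) + y^2 - 5*y - 6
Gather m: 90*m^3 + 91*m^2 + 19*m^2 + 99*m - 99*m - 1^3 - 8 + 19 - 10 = 90*m^3 + 110*m^2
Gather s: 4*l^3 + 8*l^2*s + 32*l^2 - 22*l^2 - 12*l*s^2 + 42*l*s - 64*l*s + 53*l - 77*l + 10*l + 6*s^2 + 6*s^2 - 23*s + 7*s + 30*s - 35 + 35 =4*l^3 + 10*l^2 - 14*l + s^2*(12 - 12*l) + s*(8*l^2 - 22*l + 14)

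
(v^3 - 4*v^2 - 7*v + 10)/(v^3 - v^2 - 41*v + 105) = (v^2 + v - 2)/(v^2 + 4*v - 21)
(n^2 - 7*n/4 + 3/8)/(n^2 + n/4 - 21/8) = (4*n - 1)/(4*n + 7)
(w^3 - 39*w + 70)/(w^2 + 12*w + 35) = (w^2 - 7*w + 10)/(w + 5)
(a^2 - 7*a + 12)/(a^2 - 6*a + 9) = (a - 4)/(a - 3)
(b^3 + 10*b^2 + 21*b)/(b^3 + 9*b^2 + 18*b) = (b + 7)/(b + 6)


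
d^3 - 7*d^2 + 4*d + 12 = (d - 6)*(d - 2)*(d + 1)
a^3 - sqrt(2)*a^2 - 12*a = a*(a - 3*sqrt(2))*(a + 2*sqrt(2))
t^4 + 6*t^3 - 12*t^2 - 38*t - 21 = (t - 3)*(t + 1)^2*(t + 7)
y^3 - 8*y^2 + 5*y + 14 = (y - 7)*(y - 2)*(y + 1)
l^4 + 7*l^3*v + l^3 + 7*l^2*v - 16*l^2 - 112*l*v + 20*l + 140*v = (l - 2)^2*(l + 5)*(l + 7*v)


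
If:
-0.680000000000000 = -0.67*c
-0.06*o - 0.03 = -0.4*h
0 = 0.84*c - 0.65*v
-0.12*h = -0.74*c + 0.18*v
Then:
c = 1.01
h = 4.29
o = 28.11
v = 1.31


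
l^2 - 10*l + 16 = (l - 8)*(l - 2)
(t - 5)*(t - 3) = t^2 - 8*t + 15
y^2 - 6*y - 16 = (y - 8)*(y + 2)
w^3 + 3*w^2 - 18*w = w*(w - 3)*(w + 6)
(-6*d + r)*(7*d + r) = -42*d^2 + d*r + r^2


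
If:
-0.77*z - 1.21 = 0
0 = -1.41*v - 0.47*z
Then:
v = 0.52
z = -1.57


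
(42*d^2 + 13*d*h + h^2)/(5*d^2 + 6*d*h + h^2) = (42*d^2 + 13*d*h + h^2)/(5*d^2 + 6*d*h + h^2)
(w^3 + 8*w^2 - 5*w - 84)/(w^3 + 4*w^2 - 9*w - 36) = (w + 7)/(w + 3)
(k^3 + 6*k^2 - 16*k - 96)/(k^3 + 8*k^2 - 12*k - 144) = (k + 4)/(k + 6)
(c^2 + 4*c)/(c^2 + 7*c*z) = (c + 4)/(c + 7*z)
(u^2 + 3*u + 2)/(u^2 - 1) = (u + 2)/(u - 1)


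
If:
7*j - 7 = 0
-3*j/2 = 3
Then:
No Solution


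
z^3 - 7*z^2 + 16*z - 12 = (z - 3)*(z - 2)^2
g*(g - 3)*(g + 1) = g^3 - 2*g^2 - 3*g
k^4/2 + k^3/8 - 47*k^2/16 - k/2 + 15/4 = (k/2 + 1)*(k - 2)*(k - 5/4)*(k + 3/2)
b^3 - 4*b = b*(b - 2)*(b + 2)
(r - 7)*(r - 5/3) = r^2 - 26*r/3 + 35/3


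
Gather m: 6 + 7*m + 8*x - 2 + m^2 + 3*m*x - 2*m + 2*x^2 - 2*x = m^2 + m*(3*x + 5) + 2*x^2 + 6*x + 4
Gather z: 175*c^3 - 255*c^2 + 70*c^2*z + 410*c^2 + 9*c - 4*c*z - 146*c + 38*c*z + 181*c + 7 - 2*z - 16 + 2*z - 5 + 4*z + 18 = 175*c^3 + 155*c^2 + 44*c + z*(70*c^2 + 34*c + 4) + 4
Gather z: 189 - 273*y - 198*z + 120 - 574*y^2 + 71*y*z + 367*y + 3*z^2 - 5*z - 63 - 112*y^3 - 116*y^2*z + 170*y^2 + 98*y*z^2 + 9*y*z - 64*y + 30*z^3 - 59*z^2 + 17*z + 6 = -112*y^3 - 404*y^2 + 30*y + 30*z^3 + z^2*(98*y - 56) + z*(-116*y^2 + 80*y - 186) + 252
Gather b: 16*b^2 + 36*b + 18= 16*b^2 + 36*b + 18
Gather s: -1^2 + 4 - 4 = -1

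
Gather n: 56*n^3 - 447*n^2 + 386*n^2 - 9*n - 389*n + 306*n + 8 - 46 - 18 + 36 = 56*n^3 - 61*n^2 - 92*n - 20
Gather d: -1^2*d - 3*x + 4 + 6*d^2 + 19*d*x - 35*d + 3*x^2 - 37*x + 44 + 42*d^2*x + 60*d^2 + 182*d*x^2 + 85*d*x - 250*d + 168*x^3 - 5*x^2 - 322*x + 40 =d^2*(42*x + 66) + d*(182*x^2 + 104*x - 286) + 168*x^3 - 2*x^2 - 362*x + 88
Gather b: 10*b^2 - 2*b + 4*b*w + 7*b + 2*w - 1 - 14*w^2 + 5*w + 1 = 10*b^2 + b*(4*w + 5) - 14*w^2 + 7*w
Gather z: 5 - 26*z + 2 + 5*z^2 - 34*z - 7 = 5*z^2 - 60*z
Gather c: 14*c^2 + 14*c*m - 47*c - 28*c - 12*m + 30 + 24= 14*c^2 + c*(14*m - 75) - 12*m + 54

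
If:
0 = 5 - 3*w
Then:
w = 5/3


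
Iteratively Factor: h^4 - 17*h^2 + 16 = (h - 4)*(h^3 + 4*h^2 - h - 4) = (h - 4)*(h + 4)*(h^2 - 1) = (h - 4)*(h - 1)*(h + 4)*(h + 1)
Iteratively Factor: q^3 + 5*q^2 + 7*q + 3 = (q + 1)*(q^2 + 4*q + 3) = (q + 1)^2*(q + 3)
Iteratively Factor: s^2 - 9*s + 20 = (s - 5)*(s - 4)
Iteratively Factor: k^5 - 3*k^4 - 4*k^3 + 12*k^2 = (k)*(k^4 - 3*k^3 - 4*k^2 + 12*k) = k*(k - 3)*(k^3 - 4*k) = k^2*(k - 3)*(k^2 - 4) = k^2*(k - 3)*(k + 2)*(k - 2)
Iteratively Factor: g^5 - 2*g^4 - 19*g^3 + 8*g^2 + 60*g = (g - 2)*(g^4 - 19*g^2 - 30*g) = g*(g - 2)*(g^3 - 19*g - 30) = g*(g - 2)*(g + 3)*(g^2 - 3*g - 10) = g*(g - 2)*(g + 2)*(g + 3)*(g - 5)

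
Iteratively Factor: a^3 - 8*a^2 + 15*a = (a)*(a^2 - 8*a + 15) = a*(a - 3)*(a - 5)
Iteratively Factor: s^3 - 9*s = (s - 3)*(s^2 + 3*s) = s*(s - 3)*(s + 3)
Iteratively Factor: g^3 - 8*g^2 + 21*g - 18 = (g - 3)*(g^2 - 5*g + 6) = (g - 3)*(g - 2)*(g - 3)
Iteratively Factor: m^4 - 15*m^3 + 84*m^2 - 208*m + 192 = (m - 4)*(m^3 - 11*m^2 + 40*m - 48) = (m - 4)*(m - 3)*(m^2 - 8*m + 16) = (m - 4)^2*(m - 3)*(m - 4)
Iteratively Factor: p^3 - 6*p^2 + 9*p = (p - 3)*(p^2 - 3*p) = (p - 3)^2*(p)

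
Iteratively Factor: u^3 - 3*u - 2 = (u - 2)*(u^2 + 2*u + 1) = (u - 2)*(u + 1)*(u + 1)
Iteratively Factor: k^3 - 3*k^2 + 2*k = (k)*(k^2 - 3*k + 2) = k*(k - 2)*(k - 1)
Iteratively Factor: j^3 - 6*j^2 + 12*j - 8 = (j - 2)*(j^2 - 4*j + 4) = (j - 2)^2*(j - 2)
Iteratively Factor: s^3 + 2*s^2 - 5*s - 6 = (s + 1)*(s^2 + s - 6) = (s + 1)*(s + 3)*(s - 2)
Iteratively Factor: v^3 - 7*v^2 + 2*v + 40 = (v - 4)*(v^2 - 3*v - 10) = (v - 5)*(v - 4)*(v + 2)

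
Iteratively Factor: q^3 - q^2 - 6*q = (q - 3)*(q^2 + 2*q) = (q - 3)*(q + 2)*(q)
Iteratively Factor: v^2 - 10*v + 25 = (v - 5)*(v - 5)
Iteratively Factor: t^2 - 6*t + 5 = (t - 1)*(t - 5)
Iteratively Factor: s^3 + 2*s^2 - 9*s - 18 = (s + 3)*(s^2 - s - 6) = (s + 2)*(s + 3)*(s - 3)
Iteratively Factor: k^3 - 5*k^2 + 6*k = (k - 2)*(k^2 - 3*k) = (k - 3)*(k - 2)*(k)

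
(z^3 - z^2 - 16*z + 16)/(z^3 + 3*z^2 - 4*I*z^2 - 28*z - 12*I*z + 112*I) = (z^2 + 3*z - 4)/(z^2 + z*(7 - 4*I) - 28*I)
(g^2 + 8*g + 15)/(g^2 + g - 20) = (g + 3)/(g - 4)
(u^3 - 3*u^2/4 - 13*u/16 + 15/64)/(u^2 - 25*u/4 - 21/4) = (16*u^2 - 24*u + 5)/(16*(u - 7))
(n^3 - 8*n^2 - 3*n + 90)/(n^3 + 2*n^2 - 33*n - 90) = (n - 5)/(n + 5)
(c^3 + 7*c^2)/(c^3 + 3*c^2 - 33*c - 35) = c^2/(c^2 - 4*c - 5)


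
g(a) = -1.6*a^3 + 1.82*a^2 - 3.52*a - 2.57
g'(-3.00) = -57.64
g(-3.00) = 67.57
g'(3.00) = -35.80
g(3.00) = -39.95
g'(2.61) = -26.72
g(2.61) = -27.81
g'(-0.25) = -4.73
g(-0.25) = -1.55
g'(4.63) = -89.56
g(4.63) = -138.66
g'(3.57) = -51.70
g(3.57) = -64.74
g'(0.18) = -3.02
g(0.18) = -3.15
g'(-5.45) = -165.93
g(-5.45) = 329.68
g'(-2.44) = -40.98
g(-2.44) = 40.10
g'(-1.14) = -13.91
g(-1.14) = 6.18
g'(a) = -4.8*a^2 + 3.64*a - 3.52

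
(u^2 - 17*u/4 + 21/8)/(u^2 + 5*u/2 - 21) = (u - 3/4)/(u + 6)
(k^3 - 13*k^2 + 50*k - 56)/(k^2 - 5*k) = (k^3 - 13*k^2 + 50*k - 56)/(k*(k - 5))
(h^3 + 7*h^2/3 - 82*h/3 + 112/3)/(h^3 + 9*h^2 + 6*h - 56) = (h - 8/3)/(h + 4)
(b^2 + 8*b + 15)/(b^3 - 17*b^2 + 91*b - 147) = (b^2 + 8*b + 15)/(b^3 - 17*b^2 + 91*b - 147)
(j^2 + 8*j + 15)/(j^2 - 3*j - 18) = (j + 5)/(j - 6)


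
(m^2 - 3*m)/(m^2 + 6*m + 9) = m*(m - 3)/(m^2 + 6*m + 9)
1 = 1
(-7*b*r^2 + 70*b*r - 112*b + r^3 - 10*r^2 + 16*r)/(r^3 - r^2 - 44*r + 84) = (-7*b*r + 56*b + r^2 - 8*r)/(r^2 + r - 42)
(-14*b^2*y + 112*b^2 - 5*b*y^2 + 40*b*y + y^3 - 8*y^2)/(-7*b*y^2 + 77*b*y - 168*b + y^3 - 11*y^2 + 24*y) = (2*b + y)/(y - 3)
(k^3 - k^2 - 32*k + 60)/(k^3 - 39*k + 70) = (k + 6)/(k + 7)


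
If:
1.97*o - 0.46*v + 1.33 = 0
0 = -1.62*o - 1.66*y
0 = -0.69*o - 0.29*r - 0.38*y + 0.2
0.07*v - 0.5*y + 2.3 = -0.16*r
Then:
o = -4.27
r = 5.39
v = -15.40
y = 4.17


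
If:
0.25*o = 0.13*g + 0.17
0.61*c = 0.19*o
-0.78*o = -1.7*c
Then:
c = 0.00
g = -1.31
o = 0.00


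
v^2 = v^2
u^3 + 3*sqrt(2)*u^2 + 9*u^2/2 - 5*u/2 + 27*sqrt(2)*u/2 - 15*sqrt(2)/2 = (u - 1/2)*(u + 5)*(u + 3*sqrt(2))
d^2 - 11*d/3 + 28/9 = (d - 7/3)*(d - 4/3)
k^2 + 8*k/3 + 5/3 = (k + 1)*(k + 5/3)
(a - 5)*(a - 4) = a^2 - 9*a + 20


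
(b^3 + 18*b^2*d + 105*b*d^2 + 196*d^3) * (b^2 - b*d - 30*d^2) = b^5 + 17*b^4*d + 57*b^3*d^2 - 449*b^2*d^3 - 3346*b*d^4 - 5880*d^5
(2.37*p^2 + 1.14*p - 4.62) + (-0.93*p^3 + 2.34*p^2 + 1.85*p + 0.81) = -0.93*p^3 + 4.71*p^2 + 2.99*p - 3.81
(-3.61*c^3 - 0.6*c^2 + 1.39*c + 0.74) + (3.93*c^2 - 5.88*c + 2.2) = -3.61*c^3 + 3.33*c^2 - 4.49*c + 2.94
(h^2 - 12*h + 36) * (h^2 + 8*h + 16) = h^4 - 4*h^3 - 44*h^2 + 96*h + 576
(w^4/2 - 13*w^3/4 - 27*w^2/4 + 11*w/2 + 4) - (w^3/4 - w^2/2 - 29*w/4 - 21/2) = w^4/2 - 7*w^3/2 - 25*w^2/4 + 51*w/4 + 29/2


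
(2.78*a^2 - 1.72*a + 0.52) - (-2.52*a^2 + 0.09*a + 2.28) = 5.3*a^2 - 1.81*a - 1.76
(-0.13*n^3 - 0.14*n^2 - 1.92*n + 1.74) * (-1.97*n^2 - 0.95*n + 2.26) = 0.2561*n^5 + 0.3993*n^4 + 3.6216*n^3 - 1.9202*n^2 - 5.9922*n + 3.9324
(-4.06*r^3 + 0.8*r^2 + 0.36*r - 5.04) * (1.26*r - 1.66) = -5.1156*r^4 + 7.7476*r^3 - 0.8744*r^2 - 6.948*r + 8.3664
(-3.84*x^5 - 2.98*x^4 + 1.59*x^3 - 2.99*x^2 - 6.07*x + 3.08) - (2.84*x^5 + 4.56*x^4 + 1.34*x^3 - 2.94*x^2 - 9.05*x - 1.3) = -6.68*x^5 - 7.54*x^4 + 0.25*x^3 - 0.0500000000000003*x^2 + 2.98*x + 4.38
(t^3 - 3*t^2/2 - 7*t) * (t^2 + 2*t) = t^5 + t^4/2 - 10*t^3 - 14*t^2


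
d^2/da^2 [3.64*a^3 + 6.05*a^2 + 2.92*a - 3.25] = 21.84*a + 12.1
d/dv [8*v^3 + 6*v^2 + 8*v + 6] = 24*v^2 + 12*v + 8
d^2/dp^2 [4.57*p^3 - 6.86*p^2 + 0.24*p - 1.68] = 27.42*p - 13.72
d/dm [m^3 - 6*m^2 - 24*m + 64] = 3*m^2 - 12*m - 24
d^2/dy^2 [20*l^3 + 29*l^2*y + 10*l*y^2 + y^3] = 20*l + 6*y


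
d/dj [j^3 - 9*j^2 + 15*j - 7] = 3*j^2 - 18*j + 15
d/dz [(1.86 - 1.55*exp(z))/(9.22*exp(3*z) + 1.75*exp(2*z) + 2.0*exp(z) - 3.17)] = (28.582*exp(3*z) - 48.7351*exp(2*z) - 6.51*exp(z) + 1.1935)*exp(z)/(85.0084*exp(6*z) + 32.27*exp(5*z) + 39.9425*exp(4*z) - 51.4548*exp(3*z) - 7.095*exp(2*z) - 12.68*exp(z) + 10.0489)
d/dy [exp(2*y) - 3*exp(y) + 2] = (2*exp(y) - 3)*exp(y)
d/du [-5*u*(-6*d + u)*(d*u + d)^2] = 5*d^2*(u + 1)*(2*u*(6*d - u) - u*(u + 1) + (6*d - u)*(u + 1))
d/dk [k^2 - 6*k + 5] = 2*k - 6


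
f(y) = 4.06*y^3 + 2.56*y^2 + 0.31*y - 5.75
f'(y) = 12.18*y^2 + 5.12*y + 0.31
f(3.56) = 210.98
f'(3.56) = 172.90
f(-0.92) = -7.03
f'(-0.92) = 5.91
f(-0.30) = -5.72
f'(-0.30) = -0.13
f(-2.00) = -28.61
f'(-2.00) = 38.79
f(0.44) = -4.77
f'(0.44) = 4.92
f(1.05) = 2.10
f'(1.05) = 19.11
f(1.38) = 10.22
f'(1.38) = 30.57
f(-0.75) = -6.26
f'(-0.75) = 3.32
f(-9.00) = -2760.92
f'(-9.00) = 940.81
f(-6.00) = -792.41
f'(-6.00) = 408.07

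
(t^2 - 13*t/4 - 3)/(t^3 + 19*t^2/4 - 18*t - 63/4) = (t - 4)/(t^2 + 4*t - 21)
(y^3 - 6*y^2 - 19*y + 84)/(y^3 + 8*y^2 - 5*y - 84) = (y - 7)/(y + 7)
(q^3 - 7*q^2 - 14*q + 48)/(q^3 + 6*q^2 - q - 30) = (q - 8)/(q + 5)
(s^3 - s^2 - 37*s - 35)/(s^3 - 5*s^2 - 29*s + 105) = (s + 1)/(s - 3)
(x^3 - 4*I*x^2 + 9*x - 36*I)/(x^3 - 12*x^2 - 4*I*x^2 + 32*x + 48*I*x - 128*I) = (x^2 + 9)/(x^2 - 12*x + 32)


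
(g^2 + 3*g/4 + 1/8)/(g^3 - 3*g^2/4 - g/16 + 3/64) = 8*(2*g + 1)/(16*g^2 - 16*g + 3)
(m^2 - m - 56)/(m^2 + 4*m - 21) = (m - 8)/(m - 3)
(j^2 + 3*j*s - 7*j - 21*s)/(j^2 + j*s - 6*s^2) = (7 - j)/(-j + 2*s)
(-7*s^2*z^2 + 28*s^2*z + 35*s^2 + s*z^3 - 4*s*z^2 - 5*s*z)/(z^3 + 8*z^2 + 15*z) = s*(-7*s*z^2 + 28*s*z + 35*s + z^3 - 4*z^2 - 5*z)/(z*(z^2 + 8*z + 15))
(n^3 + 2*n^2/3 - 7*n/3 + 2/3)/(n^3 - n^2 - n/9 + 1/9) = 3*(n + 2)/(3*n + 1)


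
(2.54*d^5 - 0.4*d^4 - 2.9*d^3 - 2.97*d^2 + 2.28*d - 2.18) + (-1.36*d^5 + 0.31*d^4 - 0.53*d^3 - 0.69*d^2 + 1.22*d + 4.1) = 1.18*d^5 - 0.09*d^4 - 3.43*d^3 - 3.66*d^2 + 3.5*d + 1.92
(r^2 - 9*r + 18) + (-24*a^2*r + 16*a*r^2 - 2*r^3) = -24*a^2*r + 16*a*r^2 - 2*r^3 + r^2 - 9*r + 18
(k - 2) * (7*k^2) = 7*k^3 - 14*k^2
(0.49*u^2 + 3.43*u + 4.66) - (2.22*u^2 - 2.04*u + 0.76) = -1.73*u^2 + 5.47*u + 3.9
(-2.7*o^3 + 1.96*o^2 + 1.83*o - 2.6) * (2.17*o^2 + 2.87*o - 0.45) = -5.859*o^5 - 3.4958*o^4 + 10.8113*o^3 - 1.2719*o^2 - 8.2855*o + 1.17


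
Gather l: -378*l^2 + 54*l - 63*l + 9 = -378*l^2 - 9*l + 9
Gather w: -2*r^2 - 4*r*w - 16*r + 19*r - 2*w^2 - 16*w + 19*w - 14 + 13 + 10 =-2*r^2 + 3*r - 2*w^2 + w*(3 - 4*r) + 9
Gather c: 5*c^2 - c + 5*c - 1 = 5*c^2 + 4*c - 1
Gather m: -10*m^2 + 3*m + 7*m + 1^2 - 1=-10*m^2 + 10*m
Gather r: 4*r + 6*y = 4*r + 6*y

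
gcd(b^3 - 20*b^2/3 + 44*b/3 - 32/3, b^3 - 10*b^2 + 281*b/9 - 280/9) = b - 8/3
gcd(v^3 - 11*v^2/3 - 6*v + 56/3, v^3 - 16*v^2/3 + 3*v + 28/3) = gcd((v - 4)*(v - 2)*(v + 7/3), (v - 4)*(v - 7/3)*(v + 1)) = v - 4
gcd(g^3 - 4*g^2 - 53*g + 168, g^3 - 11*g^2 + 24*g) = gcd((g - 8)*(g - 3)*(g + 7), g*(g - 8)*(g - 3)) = g^2 - 11*g + 24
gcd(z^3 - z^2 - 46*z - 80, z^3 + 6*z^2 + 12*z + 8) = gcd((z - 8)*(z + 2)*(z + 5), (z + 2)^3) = z + 2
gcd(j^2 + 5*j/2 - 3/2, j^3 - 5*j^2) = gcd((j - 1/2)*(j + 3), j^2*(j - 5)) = 1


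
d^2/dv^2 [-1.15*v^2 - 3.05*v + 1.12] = -2.30000000000000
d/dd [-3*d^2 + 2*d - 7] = 2 - 6*d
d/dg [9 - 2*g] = -2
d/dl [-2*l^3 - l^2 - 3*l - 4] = -6*l^2 - 2*l - 3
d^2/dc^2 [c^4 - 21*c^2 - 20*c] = 12*c^2 - 42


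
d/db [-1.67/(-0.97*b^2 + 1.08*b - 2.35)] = (1.8036 - 3.2398*b)/(0.97*b^2 - 1.08*b + 2.35)^2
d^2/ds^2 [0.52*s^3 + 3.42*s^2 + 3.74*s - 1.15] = 3.12*s + 6.84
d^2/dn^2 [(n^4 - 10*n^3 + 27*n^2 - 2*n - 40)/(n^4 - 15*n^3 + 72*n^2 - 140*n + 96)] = 2*(5*n^6 - 105*n^5 + 1083*n^4 - 6707*n^3 + 24420*n^2 - 46680*n + 35696)/(n^9 - 39*n^8 + 645*n^7 - 5929*n^6 + 33414*n^5 - 120108*n^4 + 276472*n^3 - 394560*n^2 + 317952*n - 110592)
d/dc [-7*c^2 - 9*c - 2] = -14*c - 9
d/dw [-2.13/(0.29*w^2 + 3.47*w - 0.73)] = (1.2354*w + 7.3911)/(0.29*w^2 + 3.47*w - 0.73)^2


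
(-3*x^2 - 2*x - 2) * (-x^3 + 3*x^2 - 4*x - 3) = 3*x^5 - 7*x^4 + 8*x^3 + 11*x^2 + 14*x + 6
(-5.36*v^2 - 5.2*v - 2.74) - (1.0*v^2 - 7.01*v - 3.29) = -6.36*v^2 + 1.81*v + 0.55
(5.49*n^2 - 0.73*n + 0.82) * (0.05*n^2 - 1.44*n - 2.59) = 0.2745*n^4 - 7.9421*n^3 - 13.1269*n^2 + 0.7099*n - 2.1238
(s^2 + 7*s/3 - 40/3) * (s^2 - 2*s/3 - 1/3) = s^4 + 5*s^3/3 - 137*s^2/9 + 73*s/9 + 40/9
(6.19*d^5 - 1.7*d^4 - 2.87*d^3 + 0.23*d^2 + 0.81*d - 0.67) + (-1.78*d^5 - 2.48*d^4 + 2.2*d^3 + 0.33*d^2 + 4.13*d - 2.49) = 4.41*d^5 - 4.18*d^4 - 0.67*d^3 + 0.56*d^2 + 4.94*d - 3.16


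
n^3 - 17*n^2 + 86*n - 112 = (n - 8)*(n - 7)*(n - 2)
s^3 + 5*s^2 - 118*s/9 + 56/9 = (s - 4/3)*(s - 2/3)*(s + 7)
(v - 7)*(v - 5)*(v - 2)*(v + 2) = v^4 - 12*v^3 + 31*v^2 + 48*v - 140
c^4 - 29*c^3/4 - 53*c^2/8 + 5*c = c*(c - 8)*(c - 1/2)*(c + 5/4)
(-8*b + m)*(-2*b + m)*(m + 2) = 16*b^2*m + 32*b^2 - 10*b*m^2 - 20*b*m + m^3 + 2*m^2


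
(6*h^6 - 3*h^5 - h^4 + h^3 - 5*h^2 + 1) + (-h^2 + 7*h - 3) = 6*h^6 - 3*h^5 - h^4 + h^3 - 6*h^2 + 7*h - 2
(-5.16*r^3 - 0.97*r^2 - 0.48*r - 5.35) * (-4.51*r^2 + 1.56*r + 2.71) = 23.2716*r^5 - 3.6749*r^4 - 13.332*r^3 + 20.751*r^2 - 9.6468*r - 14.4985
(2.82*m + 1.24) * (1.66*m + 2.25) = 4.6812*m^2 + 8.4034*m + 2.79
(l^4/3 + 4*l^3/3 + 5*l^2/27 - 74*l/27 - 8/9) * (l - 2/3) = l^5/3 + 10*l^4/9 - 19*l^3/27 - 232*l^2/81 + 76*l/81 + 16/27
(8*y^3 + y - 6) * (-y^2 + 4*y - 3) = -8*y^5 + 32*y^4 - 25*y^3 + 10*y^2 - 27*y + 18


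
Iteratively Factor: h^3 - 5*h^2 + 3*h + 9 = (h - 3)*(h^2 - 2*h - 3) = (h - 3)*(h + 1)*(h - 3)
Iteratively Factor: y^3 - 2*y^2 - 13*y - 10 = (y + 1)*(y^2 - 3*y - 10) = (y - 5)*(y + 1)*(y + 2)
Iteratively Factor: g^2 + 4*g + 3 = (g + 3)*(g + 1)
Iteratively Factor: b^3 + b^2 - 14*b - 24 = (b + 2)*(b^2 - b - 12) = (b - 4)*(b + 2)*(b + 3)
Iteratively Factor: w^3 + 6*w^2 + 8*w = (w + 4)*(w^2 + 2*w) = w*(w + 4)*(w + 2)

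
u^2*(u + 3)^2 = u^4 + 6*u^3 + 9*u^2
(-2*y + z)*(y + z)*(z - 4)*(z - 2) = -2*y^2*z^2 + 12*y^2*z - 16*y^2 - y*z^3 + 6*y*z^2 - 8*y*z + z^4 - 6*z^3 + 8*z^2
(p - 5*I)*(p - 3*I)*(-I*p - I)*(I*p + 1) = p^4 + p^3 - 9*I*p^3 - 23*p^2 - 9*I*p^2 - 23*p + 15*I*p + 15*I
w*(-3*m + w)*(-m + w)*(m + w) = 3*m^3*w - m^2*w^2 - 3*m*w^3 + w^4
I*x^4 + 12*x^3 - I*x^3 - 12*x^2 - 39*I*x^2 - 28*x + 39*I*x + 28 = (x - 7*I)*(x - 4*I)*(x - I)*(I*x - I)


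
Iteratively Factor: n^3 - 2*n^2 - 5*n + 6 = (n - 3)*(n^2 + n - 2) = (n - 3)*(n + 2)*(n - 1)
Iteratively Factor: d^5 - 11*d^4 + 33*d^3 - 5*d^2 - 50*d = (d - 5)*(d^4 - 6*d^3 + 3*d^2 + 10*d) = (d - 5)*(d - 2)*(d^3 - 4*d^2 - 5*d) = (d - 5)^2*(d - 2)*(d^2 + d) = d*(d - 5)^2*(d - 2)*(d + 1)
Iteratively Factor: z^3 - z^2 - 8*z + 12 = (z - 2)*(z^2 + z - 6) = (z - 2)*(z + 3)*(z - 2)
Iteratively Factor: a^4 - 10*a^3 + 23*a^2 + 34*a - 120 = (a - 4)*(a^3 - 6*a^2 - a + 30) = (a - 4)*(a + 2)*(a^2 - 8*a + 15) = (a - 4)*(a - 3)*(a + 2)*(a - 5)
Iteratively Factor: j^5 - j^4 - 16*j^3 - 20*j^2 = (j + 2)*(j^4 - 3*j^3 - 10*j^2) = (j + 2)^2*(j^3 - 5*j^2) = (j - 5)*(j + 2)^2*(j^2) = j*(j - 5)*(j + 2)^2*(j)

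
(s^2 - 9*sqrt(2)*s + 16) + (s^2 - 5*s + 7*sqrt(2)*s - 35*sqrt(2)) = 2*s^2 - 5*s - 2*sqrt(2)*s - 35*sqrt(2) + 16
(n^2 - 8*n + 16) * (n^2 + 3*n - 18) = n^4 - 5*n^3 - 26*n^2 + 192*n - 288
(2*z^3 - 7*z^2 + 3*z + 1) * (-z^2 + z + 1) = -2*z^5 + 9*z^4 - 8*z^3 - 5*z^2 + 4*z + 1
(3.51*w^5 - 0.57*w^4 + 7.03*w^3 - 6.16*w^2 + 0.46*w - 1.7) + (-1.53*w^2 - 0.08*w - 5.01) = 3.51*w^5 - 0.57*w^4 + 7.03*w^3 - 7.69*w^2 + 0.38*w - 6.71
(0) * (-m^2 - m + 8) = 0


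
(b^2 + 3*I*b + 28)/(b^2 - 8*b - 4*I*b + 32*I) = (b + 7*I)/(b - 8)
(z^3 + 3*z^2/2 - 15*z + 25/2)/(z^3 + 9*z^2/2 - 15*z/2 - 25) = (z - 1)/(z + 2)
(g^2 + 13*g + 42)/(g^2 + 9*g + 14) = (g + 6)/(g + 2)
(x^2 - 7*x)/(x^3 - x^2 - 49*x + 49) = x/(x^2 + 6*x - 7)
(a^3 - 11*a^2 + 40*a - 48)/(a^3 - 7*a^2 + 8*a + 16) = (a - 3)/(a + 1)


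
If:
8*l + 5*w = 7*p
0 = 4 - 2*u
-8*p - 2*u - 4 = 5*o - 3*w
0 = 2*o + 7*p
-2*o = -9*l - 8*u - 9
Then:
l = -3985/1569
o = 560/523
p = -160/523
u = 2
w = 5704/1569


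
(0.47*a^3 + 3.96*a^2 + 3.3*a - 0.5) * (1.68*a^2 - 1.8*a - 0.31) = 0.7896*a^5 + 5.8068*a^4 - 1.7297*a^3 - 8.0076*a^2 - 0.123*a + 0.155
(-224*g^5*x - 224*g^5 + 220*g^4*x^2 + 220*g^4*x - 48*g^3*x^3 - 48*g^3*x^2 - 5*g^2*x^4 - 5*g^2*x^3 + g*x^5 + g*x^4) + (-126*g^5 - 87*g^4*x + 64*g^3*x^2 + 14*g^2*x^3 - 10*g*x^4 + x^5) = -224*g^5*x - 350*g^5 + 220*g^4*x^2 + 133*g^4*x - 48*g^3*x^3 + 16*g^3*x^2 - 5*g^2*x^4 + 9*g^2*x^3 + g*x^5 - 9*g*x^4 + x^5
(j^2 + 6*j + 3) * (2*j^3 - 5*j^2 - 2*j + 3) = 2*j^5 + 7*j^4 - 26*j^3 - 24*j^2 + 12*j + 9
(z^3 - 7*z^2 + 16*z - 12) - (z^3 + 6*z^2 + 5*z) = -13*z^2 + 11*z - 12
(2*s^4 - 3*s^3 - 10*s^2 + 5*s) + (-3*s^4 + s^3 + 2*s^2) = -s^4 - 2*s^3 - 8*s^2 + 5*s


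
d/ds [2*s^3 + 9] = 6*s^2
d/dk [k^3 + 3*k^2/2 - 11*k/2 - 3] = 3*k^2 + 3*k - 11/2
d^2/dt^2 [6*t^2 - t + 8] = 12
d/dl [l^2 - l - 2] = 2*l - 1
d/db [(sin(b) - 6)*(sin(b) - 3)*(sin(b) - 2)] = (3*sin(b)^2 - 22*sin(b) + 36)*cos(b)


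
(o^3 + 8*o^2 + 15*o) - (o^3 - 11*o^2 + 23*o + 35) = 19*o^2 - 8*o - 35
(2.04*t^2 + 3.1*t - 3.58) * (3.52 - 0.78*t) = -1.5912*t^3 + 4.7628*t^2 + 13.7044*t - 12.6016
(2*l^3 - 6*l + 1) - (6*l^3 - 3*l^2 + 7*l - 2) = -4*l^3 + 3*l^2 - 13*l + 3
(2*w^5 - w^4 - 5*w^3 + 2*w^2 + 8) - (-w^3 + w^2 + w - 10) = 2*w^5 - w^4 - 4*w^3 + w^2 - w + 18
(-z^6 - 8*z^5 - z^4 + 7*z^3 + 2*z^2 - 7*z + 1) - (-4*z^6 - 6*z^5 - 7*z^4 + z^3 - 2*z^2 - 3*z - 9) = 3*z^6 - 2*z^5 + 6*z^4 + 6*z^3 + 4*z^2 - 4*z + 10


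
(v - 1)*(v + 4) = v^2 + 3*v - 4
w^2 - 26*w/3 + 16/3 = (w - 8)*(w - 2/3)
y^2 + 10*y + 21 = (y + 3)*(y + 7)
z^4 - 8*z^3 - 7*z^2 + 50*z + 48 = (z - 8)*(z - 3)*(z + 1)*(z + 2)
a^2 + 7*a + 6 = (a + 1)*(a + 6)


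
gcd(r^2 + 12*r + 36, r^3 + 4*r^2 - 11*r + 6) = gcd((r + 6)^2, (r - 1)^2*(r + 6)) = r + 6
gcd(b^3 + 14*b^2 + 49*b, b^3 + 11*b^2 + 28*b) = b^2 + 7*b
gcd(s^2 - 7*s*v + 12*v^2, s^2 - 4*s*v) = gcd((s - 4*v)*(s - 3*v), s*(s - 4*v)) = s - 4*v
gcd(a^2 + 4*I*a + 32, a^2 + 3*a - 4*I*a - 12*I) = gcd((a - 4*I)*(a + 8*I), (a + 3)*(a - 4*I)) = a - 4*I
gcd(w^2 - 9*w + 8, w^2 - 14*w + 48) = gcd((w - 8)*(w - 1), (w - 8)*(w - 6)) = w - 8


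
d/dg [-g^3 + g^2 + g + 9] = -3*g^2 + 2*g + 1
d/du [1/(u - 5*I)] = -1/(u - 5*I)^2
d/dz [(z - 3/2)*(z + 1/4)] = 2*z - 5/4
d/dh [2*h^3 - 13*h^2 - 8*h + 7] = 6*h^2 - 26*h - 8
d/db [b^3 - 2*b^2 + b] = 3*b^2 - 4*b + 1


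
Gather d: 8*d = 8*d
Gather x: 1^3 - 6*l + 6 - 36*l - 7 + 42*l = 0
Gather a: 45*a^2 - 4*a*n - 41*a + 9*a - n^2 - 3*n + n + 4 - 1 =45*a^2 + a*(-4*n - 32) - n^2 - 2*n + 3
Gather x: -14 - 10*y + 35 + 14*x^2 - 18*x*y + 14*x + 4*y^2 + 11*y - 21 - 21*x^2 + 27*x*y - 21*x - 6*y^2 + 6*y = -7*x^2 + x*(9*y - 7) - 2*y^2 + 7*y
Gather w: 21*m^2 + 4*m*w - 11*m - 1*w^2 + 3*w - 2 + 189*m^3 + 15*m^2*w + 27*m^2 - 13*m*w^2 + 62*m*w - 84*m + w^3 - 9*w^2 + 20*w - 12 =189*m^3 + 48*m^2 - 95*m + w^3 + w^2*(-13*m - 10) + w*(15*m^2 + 66*m + 23) - 14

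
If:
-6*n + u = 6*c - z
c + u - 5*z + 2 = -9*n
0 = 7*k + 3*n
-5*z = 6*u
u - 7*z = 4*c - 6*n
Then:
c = 92/33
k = 26/21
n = -26/9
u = 100/33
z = -40/11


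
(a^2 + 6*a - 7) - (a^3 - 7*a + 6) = -a^3 + a^2 + 13*a - 13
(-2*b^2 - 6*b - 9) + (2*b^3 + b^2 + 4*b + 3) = 2*b^3 - b^2 - 2*b - 6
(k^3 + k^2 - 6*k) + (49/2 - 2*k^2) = k^3 - k^2 - 6*k + 49/2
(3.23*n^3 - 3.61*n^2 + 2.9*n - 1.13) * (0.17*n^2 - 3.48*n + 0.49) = 0.5491*n^5 - 11.8541*n^4 + 14.6385*n^3 - 12.053*n^2 + 5.3534*n - 0.5537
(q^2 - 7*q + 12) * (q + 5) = q^3 - 2*q^2 - 23*q + 60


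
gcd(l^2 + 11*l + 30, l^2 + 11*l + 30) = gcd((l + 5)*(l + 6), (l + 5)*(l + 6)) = l^2 + 11*l + 30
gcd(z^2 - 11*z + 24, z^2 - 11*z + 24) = z^2 - 11*z + 24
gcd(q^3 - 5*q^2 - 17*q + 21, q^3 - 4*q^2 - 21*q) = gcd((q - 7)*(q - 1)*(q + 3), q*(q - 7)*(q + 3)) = q^2 - 4*q - 21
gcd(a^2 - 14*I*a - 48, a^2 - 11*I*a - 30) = a - 6*I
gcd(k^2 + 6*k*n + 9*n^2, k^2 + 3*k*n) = k + 3*n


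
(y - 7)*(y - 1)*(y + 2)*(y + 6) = y^4 - 45*y^2 - 40*y + 84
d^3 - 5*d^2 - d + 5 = (d - 5)*(d - 1)*(d + 1)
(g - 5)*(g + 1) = g^2 - 4*g - 5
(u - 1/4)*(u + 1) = u^2 + 3*u/4 - 1/4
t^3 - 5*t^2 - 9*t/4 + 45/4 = (t - 5)*(t - 3/2)*(t + 3/2)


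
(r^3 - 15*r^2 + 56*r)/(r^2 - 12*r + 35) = r*(r - 8)/(r - 5)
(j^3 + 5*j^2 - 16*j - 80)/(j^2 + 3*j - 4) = (j^2 + j - 20)/(j - 1)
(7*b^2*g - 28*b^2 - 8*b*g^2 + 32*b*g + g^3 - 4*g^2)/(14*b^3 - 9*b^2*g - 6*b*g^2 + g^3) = (g - 4)/(2*b + g)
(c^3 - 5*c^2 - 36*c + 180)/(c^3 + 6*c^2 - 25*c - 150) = (c - 6)/(c + 5)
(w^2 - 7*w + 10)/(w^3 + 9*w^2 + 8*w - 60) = (w - 5)/(w^2 + 11*w + 30)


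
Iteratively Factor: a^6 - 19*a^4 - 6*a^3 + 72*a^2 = (a - 4)*(a^5 + 4*a^4 - 3*a^3 - 18*a^2) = (a - 4)*(a - 2)*(a^4 + 6*a^3 + 9*a^2) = (a - 4)*(a - 2)*(a + 3)*(a^3 + 3*a^2) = (a - 4)*(a - 2)*(a + 3)^2*(a^2) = a*(a - 4)*(a - 2)*(a + 3)^2*(a)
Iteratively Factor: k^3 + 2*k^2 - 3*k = (k)*(k^2 + 2*k - 3) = k*(k - 1)*(k + 3)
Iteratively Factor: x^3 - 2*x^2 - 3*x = (x)*(x^2 - 2*x - 3) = x*(x - 3)*(x + 1)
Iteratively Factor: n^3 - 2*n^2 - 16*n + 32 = (n - 4)*(n^2 + 2*n - 8) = (n - 4)*(n + 4)*(n - 2)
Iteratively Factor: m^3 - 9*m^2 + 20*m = (m)*(m^2 - 9*m + 20) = m*(m - 5)*(m - 4)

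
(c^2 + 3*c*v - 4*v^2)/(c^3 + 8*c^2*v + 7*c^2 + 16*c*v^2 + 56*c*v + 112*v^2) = (c - v)/(c^2 + 4*c*v + 7*c + 28*v)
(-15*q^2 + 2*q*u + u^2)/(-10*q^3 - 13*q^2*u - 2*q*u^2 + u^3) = (15*q^2 - 2*q*u - u^2)/(10*q^3 + 13*q^2*u + 2*q*u^2 - u^3)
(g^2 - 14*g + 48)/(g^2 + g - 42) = (g - 8)/(g + 7)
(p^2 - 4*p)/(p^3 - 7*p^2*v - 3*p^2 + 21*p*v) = (p - 4)/(p^2 - 7*p*v - 3*p + 21*v)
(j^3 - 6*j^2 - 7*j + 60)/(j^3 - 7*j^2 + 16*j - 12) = (j^3 - 6*j^2 - 7*j + 60)/(j^3 - 7*j^2 + 16*j - 12)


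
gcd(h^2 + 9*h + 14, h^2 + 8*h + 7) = h + 7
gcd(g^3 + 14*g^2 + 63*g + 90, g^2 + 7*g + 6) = g + 6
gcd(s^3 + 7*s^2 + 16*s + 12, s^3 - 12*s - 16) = s^2 + 4*s + 4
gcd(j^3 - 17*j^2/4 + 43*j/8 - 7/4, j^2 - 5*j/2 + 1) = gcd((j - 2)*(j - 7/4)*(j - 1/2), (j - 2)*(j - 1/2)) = j^2 - 5*j/2 + 1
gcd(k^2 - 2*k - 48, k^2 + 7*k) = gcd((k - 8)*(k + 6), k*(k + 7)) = 1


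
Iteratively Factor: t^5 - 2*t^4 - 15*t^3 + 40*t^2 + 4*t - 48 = (t - 3)*(t^4 + t^3 - 12*t^2 + 4*t + 16) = (t - 3)*(t - 2)*(t^3 + 3*t^2 - 6*t - 8) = (t - 3)*(t - 2)*(t + 1)*(t^2 + 2*t - 8) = (t - 3)*(t - 2)^2*(t + 1)*(t + 4)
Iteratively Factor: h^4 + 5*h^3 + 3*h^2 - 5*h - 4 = (h - 1)*(h^3 + 6*h^2 + 9*h + 4) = (h - 1)*(h + 4)*(h^2 + 2*h + 1) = (h - 1)*(h + 1)*(h + 4)*(h + 1)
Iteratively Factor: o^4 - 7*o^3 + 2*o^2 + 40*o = (o - 5)*(o^3 - 2*o^2 - 8*o) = (o - 5)*(o - 4)*(o^2 + 2*o) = (o - 5)*(o - 4)*(o + 2)*(o)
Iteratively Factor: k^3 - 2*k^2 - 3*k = (k + 1)*(k^2 - 3*k) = k*(k + 1)*(k - 3)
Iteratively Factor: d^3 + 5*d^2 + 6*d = (d + 3)*(d^2 + 2*d) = (d + 2)*(d + 3)*(d)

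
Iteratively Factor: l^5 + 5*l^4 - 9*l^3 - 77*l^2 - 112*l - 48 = (l - 4)*(l^4 + 9*l^3 + 27*l^2 + 31*l + 12) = (l - 4)*(l + 1)*(l^3 + 8*l^2 + 19*l + 12) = (l - 4)*(l + 1)*(l + 3)*(l^2 + 5*l + 4) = (l - 4)*(l + 1)*(l + 3)*(l + 4)*(l + 1)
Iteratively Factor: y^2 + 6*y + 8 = (y + 2)*(y + 4)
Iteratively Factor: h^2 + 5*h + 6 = (h + 2)*(h + 3)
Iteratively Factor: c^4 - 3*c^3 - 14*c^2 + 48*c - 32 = (c - 4)*(c^3 + c^2 - 10*c + 8) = (c - 4)*(c + 4)*(c^2 - 3*c + 2) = (c - 4)*(c - 1)*(c + 4)*(c - 2)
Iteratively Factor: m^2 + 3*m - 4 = (m - 1)*(m + 4)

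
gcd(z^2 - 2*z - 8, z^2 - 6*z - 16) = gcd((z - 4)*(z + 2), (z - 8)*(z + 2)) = z + 2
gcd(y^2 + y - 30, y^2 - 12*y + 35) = y - 5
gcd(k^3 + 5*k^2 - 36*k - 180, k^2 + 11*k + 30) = k^2 + 11*k + 30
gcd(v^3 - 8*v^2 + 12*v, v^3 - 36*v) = v^2 - 6*v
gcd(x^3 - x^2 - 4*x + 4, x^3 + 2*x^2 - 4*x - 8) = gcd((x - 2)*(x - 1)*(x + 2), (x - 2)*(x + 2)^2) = x^2 - 4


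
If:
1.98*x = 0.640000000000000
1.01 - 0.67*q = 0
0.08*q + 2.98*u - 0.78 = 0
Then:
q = 1.51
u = 0.22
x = 0.32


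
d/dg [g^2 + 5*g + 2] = 2*g + 5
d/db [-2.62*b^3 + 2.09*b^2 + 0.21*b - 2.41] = -7.86*b^2 + 4.18*b + 0.21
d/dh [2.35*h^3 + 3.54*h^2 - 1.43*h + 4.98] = 7.05*h^2 + 7.08*h - 1.43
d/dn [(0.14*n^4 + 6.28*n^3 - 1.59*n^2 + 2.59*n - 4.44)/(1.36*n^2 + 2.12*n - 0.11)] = (0.3808*n^5 + 9.4312*n^4 + 26.5656*n^3 - 8.9656*n^2 + 12.4266*n + 9.1279)/(1.8496*n^4 + 5.7664*n^3 + 4.1952*n^2 - 0.4664*n + 0.0121)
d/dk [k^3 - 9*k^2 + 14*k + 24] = 3*k^2 - 18*k + 14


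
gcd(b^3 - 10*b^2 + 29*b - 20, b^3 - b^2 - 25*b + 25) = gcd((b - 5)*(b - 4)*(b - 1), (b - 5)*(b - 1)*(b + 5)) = b^2 - 6*b + 5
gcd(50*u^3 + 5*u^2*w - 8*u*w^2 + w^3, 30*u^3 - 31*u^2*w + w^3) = 5*u - w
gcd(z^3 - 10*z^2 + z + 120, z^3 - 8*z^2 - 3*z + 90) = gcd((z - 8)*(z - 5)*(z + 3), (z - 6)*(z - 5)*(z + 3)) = z^2 - 2*z - 15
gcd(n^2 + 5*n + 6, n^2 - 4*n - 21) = n + 3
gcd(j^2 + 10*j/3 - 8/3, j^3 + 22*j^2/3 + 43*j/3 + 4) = j + 4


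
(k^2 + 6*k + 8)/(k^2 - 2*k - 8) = (k + 4)/(k - 4)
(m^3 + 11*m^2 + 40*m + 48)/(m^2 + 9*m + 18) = (m^2 + 8*m + 16)/(m + 6)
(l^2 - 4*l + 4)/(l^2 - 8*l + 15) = (l^2 - 4*l + 4)/(l^2 - 8*l + 15)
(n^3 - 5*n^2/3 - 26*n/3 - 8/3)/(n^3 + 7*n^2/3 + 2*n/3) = (n - 4)/n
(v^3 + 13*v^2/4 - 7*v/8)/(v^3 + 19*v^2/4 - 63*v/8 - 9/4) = v*(8*v^2 + 26*v - 7)/(8*v^3 + 38*v^2 - 63*v - 18)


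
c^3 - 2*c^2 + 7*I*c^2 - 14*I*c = c*(c - 2)*(c + 7*I)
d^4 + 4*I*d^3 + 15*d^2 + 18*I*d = d*(d - 3*I)*(d + I)*(d + 6*I)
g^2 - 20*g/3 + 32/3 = (g - 4)*(g - 8/3)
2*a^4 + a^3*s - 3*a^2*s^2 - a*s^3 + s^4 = (-2*a + s)*(-a + s)*(a + s)^2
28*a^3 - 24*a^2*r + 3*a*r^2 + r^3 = (-2*a + r)^2*(7*a + r)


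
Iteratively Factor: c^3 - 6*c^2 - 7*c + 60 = (c - 5)*(c^2 - c - 12) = (c - 5)*(c - 4)*(c + 3)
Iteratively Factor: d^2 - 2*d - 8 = (d + 2)*(d - 4)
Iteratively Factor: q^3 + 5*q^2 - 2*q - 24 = (q + 4)*(q^2 + q - 6) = (q - 2)*(q + 4)*(q + 3)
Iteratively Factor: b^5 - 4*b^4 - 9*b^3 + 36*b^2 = (b - 3)*(b^4 - b^3 - 12*b^2) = b*(b - 3)*(b^3 - b^2 - 12*b) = b*(b - 3)*(b + 3)*(b^2 - 4*b) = b^2*(b - 3)*(b + 3)*(b - 4)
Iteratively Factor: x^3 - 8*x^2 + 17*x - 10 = (x - 1)*(x^2 - 7*x + 10) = (x - 5)*(x - 1)*(x - 2)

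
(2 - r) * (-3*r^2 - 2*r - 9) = 3*r^3 - 4*r^2 + 5*r - 18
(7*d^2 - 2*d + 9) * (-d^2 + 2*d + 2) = -7*d^4 + 16*d^3 + d^2 + 14*d + 18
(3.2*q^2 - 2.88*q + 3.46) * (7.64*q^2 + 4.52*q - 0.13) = 24.448*q^4 - 7.5392*q^3 + 13.0008*q^2 + 16.0136*q - 0.4498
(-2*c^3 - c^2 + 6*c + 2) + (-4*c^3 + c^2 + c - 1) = -6*c^3 + 7*c + 1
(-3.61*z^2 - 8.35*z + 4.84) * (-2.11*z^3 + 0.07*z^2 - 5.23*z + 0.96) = 7.6171*z^5 + 17.3658*z^4 + 8.0834*z^3 + 40.5437*z^2 - 33.3292*z + 4.6464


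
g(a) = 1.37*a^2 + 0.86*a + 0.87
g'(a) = 2.74*a + 0.86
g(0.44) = 1.51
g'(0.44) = 2.07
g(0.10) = 0.97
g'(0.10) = 1.13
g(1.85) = 7.15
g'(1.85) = 5.93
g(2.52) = 11.74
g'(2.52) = 7.76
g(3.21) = 17.75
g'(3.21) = 9.66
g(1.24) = 4.04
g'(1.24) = 4.26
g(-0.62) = 0.86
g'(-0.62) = -0.84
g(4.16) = 28.16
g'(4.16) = 12.26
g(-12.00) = 187.83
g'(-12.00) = -32.02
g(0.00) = 0.87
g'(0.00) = 0.86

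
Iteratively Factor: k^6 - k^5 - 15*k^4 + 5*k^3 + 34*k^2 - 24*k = (k - 4)*(k^5 + 3*k^4 - 3*k^3 - 7*k^2 + 6*k) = (k - 4)*(k - 1)*(k^4 + 4*k^3 + k^2 - 6*k) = (k - 4)*(k - 1)*(k + 2)*(k^3 + 2*k^2 - 3*k) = (k - 4)*(k - 1)^2*(k + 2)*(k^2 + 3*k) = k*(k - 4)*(k - 1)^2*(k + 2)*(k + 3)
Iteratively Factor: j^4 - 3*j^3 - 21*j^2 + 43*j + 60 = (j + 4)*(j^3 - 7*j^2 + 7*j + 15) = (j - 5)*(j + 4)*(j^2 - 2*j - 3) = (j - 5)*(j - 3)*(j + 4)*(j + 1)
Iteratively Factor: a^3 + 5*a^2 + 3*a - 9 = (a + 3)*(a^2 + 2*a - 3) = (a - 1)*(a + 3)*(a + 3)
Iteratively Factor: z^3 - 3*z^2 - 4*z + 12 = (z - 2)*(z^2 - z - 6) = (z - 3)*(z - 2)*(z + 2)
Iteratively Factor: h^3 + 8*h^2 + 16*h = (h + 4)*(h^2 + 4*h) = (h + 4)^2*(h)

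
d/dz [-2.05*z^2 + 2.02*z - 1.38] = 2.02 - 4.1*z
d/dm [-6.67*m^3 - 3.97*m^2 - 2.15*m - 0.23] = -20.01*m^2 - 7.94*m - 2.15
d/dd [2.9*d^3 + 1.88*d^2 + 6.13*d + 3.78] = 8.7*d^2 + 3.76*d + 6.13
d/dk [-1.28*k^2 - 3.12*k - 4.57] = -2.56*k - 3.12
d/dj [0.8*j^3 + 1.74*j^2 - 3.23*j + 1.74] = 2.4*j^2 + 3.48*j - 3.23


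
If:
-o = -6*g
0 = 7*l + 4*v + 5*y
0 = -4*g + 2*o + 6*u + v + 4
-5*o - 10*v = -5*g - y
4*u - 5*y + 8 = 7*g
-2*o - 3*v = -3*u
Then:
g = -4/11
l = -148/77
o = -24/11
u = -4/11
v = 12/11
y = 20/11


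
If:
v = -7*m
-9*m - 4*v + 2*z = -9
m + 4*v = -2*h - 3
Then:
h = -27*z/19 - 150/19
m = -2*z/19 - 9/19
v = 14*z/19 + 63/19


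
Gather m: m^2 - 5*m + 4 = m^2 - 5*m + 4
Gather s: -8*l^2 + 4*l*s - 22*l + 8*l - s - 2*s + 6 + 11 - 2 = -8*l^2 - 14*l + s*(4*l - 3) + 15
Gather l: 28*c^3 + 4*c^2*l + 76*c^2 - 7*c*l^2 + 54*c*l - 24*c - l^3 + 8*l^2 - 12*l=28*c^3 + 76*c^2 - 24*c - l^3 + l^2*(8 - 7*c) + l*(4*c^2 + 54*c - 12)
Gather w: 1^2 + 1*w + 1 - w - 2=0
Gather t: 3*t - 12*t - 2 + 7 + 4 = 9 - 9*t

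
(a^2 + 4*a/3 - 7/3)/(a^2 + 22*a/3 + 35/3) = (a - 1)/(a + 5)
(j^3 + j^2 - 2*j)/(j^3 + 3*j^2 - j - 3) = j*(j + 2)/(j^2 + 4*j + 3)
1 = 1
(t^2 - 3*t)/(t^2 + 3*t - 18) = t/(t + 6)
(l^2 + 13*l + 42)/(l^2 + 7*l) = (l + 6)/l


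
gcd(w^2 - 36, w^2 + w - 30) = w + 6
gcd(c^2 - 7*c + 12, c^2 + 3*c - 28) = c - 4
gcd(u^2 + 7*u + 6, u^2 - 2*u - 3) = u + 1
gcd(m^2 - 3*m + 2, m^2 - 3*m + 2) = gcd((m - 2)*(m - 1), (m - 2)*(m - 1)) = m^2 - 3*m + 2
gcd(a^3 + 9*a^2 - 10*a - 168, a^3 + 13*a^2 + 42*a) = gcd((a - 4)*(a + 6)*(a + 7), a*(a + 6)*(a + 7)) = a^2 + 13*a + 42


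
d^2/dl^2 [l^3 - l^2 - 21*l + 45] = 6*l - 2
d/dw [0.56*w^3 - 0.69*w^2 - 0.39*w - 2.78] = 1.68*w^2 - 1.38*w - 0.39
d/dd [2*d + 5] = 2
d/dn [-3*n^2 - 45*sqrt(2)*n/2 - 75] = -6*n - 45*sqrt(2)/2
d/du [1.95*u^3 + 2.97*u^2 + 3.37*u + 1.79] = 5.85*u^2 + 5.94*u + 3.37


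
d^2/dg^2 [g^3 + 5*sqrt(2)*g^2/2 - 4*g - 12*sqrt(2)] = 6*g + 5*sqrt(2)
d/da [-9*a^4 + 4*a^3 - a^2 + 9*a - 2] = -36*a^3 + 12*a^2 - 2*a + 9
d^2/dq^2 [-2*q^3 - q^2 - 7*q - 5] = -12*q - 2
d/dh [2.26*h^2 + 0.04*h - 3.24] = 4.52*h + 0.04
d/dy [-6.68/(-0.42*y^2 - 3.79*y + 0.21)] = (-5.6112*y - 25.3172)/(0.42*y^2 + 3.79*y - 0.21)^2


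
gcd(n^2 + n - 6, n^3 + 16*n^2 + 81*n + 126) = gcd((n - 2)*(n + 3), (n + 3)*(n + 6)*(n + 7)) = n + 3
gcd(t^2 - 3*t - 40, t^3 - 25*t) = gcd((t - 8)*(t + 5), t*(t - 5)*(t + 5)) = t + 5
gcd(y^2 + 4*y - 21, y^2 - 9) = y - 3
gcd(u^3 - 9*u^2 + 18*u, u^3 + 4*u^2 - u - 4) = 1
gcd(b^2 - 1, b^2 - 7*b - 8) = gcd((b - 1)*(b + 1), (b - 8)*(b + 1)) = b + 1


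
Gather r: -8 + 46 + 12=50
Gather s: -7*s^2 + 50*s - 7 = -7*s^2 + 50*s - 7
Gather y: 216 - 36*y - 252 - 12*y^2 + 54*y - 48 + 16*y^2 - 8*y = 4*y^2 + 10*y - 84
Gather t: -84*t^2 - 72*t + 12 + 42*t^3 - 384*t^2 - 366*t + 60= 42*t^3 - 468*t^2 - 438*t + 72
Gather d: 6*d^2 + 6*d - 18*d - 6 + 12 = 6*d^2 - 12*d + 6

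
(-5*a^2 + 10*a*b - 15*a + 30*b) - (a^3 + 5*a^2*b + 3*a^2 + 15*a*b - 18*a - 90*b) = -a^3 - 5*a^2*b - 8*a^2 - 5*a*b + 3*a + 120*b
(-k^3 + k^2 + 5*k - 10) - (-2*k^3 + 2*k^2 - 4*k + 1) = k^3 - k^2 + 9*k - 11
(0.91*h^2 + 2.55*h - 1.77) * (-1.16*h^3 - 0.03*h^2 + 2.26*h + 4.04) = -1.0556*h^5 - 2.9853*h^4 + 4.0333*h^3 + 9.4925*h^2 + 6.3018*h - 7.1508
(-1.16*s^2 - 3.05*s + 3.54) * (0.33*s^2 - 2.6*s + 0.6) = -0.3828*s^4 + 2.0095*s^3 + 8.4022*s^2 - 11.034*s + 2.124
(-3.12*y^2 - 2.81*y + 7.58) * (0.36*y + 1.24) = -1.1232*y^3 - 4.8804*y^2 - 0.7556*y + 9.3992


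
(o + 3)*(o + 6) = o^2 + 9*o + 18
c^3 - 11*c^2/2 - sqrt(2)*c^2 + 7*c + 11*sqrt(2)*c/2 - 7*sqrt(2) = (c - 7/2)*(c - 2)*(c - sqrt(2))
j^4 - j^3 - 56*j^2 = j^2*(j - 8)*(j + 7)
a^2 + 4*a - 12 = (a - 2)*(a + 6)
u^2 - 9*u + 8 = (u - 8)*(u - 1)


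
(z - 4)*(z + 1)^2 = z^3 - 2*z^2 - 7*z - 4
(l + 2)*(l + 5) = l^2 + 7*l + 10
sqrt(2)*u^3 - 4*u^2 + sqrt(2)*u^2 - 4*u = u*(u - 2*sqrt(2))*(sqrt(2)*u + sqrt(2))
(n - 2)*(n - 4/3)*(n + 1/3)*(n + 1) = n^4 - 2*n^3 - 13*n^2/9 + 22*n/9 + 8/9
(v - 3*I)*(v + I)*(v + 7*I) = v^3 + 5*I*v^2 + 17*v + 21*I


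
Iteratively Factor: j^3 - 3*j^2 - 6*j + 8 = (j + 2)*(j^2 - 5*j + 4) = (j - 4)*(j + 2)*(j - 1)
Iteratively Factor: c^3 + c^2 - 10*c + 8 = (c + 4)*(c^2 - 3*c + 2) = (c - 1)*(c + 4)*(c - 2)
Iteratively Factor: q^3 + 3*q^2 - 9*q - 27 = (q - 3)*(q^2 + 6*q + 9) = (q - 3)*(q + 3)*(q + 3)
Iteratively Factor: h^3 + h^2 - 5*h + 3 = (h + 3)*(h^2 - 2*h + 1) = (h - 1)*(h + 3)*(h - 1)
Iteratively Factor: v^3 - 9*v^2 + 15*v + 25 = (v - 5)*(v^2 - 4*v - 5) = (v - 5)*(v + 1)*(v - 5)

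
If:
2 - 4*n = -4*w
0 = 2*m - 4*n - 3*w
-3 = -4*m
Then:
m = 3/4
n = 3/7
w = -1/14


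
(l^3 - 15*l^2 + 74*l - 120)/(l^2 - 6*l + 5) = (l^2 - 10*l + 24)/(l - 1)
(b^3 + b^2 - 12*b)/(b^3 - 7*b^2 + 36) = b*(b + 4)/(b^2 - 4*b - 12)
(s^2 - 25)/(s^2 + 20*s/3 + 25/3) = 3*(s - 5)/(3*s + 5)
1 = 1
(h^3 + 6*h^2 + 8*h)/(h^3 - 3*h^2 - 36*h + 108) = h*(h^2 + 6*h + 8)/(h^3 - 3*h^2 - 36*h + 108)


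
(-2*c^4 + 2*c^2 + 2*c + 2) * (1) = -2*c^4 + 2*c^2 + 2*c + 2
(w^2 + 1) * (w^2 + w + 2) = w^4 + w^3 + 3*w^2 + w + 2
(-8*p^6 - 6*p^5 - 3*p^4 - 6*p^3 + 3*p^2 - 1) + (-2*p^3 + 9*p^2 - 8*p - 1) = -8*p^6 - 6*p^5 - 3*p^4 - 8*p^3 + 12*p^2 - 8*p - 2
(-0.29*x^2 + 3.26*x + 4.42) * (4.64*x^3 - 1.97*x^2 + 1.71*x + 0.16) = -1.3456*x^5 + 15.6977*x^4 + 13.5907*x^3 - 3.1792*x^2 + 8.0798*x + 0.7072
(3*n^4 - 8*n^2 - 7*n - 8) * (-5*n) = -15*n^5 + 40*n^3 + 35*n^2 + 40*n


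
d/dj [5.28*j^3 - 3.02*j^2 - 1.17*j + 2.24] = 15.84*j^2 - 6.04*j - 1.17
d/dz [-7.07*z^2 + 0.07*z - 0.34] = 0.07 - 14.14*z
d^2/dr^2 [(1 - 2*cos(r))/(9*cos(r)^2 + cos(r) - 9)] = (1458*sin(r)^4*cos(r) - 342*sin(r)^4 + 505*sin(r)^2 - 1521*cos(r)/4 + 1917*cos(3*r)/4 - 81*cos(5*r) - 35)/(-9*sin(r)^2 + cos(r))^3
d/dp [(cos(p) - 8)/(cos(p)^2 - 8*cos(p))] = sin(p)/cos(p)^2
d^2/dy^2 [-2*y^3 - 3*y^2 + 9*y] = -12*y - 6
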